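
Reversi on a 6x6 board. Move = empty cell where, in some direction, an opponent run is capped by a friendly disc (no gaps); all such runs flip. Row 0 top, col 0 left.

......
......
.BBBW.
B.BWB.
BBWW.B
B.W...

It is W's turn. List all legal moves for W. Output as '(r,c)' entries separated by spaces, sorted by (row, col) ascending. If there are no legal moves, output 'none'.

Answer: (1,0) (1,1) (1,2) (1,3) (2,0) (2,5) (3,1) (3,5) (4,4)

Derivation:
(1,0): flips 2 -> legal
(1,1): flips 1 -> legal
(1,2): flips 2 -> legal
(1,3): flips 1 -> legal
(1,4): no bracket -> illegal
(2,0): flips 3 -> legal
(2,5): flips 1 -> legal
(3,1): flips 1 -> legal
(3,5): flips 1 -> legal
(4,4): flips 1 -> legal
(5,1): no bracket -> illegal
(5,4): no bracket -> illegal
(5,5): no bracket -> illegal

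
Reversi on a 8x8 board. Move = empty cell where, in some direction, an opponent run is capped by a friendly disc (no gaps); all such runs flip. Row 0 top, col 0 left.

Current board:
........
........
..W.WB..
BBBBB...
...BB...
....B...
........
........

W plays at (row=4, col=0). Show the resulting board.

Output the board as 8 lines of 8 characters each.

Place W at (4,0); scan 8 dirs for brackets.
Dir NW: edge -> no flip
Dir N: opp run (3,0), next='.' -> no flip
Dir NE: opp run (3,1) capped by W -> flip
Dir W: edge -> no flip
Dir E: first cell '.' (not opp) -> no flip
Dir SW: edge -> no flip
Dir S: first cell '.' (not opp) -> no flip
Dir SE: first cell '.' (not opp) -> no flip
All flips: (3,1)

Answer: ........
........
..W.WB..
BWBBB...
W..BB...
....B...
........
........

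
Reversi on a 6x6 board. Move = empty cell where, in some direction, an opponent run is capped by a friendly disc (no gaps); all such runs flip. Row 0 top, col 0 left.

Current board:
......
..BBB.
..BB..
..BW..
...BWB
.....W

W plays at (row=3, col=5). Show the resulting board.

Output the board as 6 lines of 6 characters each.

Answer: ......
..BBB.
..BB..
..BW.W
...BWW
.....W

Derivation:
Place W at (3,5); scan 8 dirs for brackets.
Dir NW: first cell '.' (not opp) -> no flip
Dir N: first cell '.' (not opp) -> no flip
Dir NE: edge -> no flip
Dir W: first cell '.' (not opp) -> no flip
Dir E: edge -> no flip
Dir SW: first cell 'W' (not opp) -> no flip
Dir S: opp run (4,5) capped by W -> flip
Dir SE: edge -> no flip
All flips: (4,5)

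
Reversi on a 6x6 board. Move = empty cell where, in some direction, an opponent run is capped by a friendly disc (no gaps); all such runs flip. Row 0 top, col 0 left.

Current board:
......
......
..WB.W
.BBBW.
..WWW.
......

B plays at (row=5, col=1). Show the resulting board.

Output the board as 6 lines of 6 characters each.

Answer: ......
......
..WB.W
.BBBW.
..BWW.
.B....

Derivation:
Place B at (5,1); scan 8 dirs for brackets.
Dir NW: first cell '.' (not opp) -> no flip
Dir N: first cell '.' (not opp) -> no flip
Dir NE: opp run (4,2) capped by B -> flip
Dir W: first cell '.' (not opp) -> no flip
Dir E: first cell '.' (not opp) -> no flip
Dir SW: edge -> no flip
Dir S: edge -> no flip
Dir SE: edge -> no flip
All flips: (4,2)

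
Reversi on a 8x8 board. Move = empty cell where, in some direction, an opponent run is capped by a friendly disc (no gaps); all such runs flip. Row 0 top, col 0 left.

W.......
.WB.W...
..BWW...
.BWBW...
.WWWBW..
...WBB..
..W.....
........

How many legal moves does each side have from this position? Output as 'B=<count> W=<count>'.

Answer: B=16 W=12

Derivation:
-- B to move --
(0,1): no bracket -> illegal
(0,2): no bracket -> illegal
(0,3): no bracket -> illegal
(0,4): flips 3 -> legal
(0,5): no bracket -> illegal
(1,0): flips 1 -> legal
(1,3): flips 1 -> legal
(1,5): flips 1 -> legal
(2,0): no bracket -> illegal
(2,1): flips 2 -> legal
(2,5): flips 2 -> legal
(3,0): no bracket -> illegal
(3,5): flips 2 -> legal
(3,6): flips 1 -> legal
(4,0): flips 3 -> legal
(4,6): flips 1 -> legal
(5,0): no bracket -> illegal
(5,1): flips 2 -> legal
(5,2): flips 3 -> legal
(5,6): flips 3 -> legal
(6,1): no bracket -> illegal
(6,3): flips 2 -> legal
(6,4): flips 2 -> legal
(7,1): flips 2 -> legal
(7,2): no bracket -> illegal
(7,3): no bracket -> illegal
B mobility = 16
-- W to move --
(0,1): flips 1 -> legal
(0,2): flips 2 -> legal
(0,3): no bracket -> illegal
(1,3): flips 1 -> legal
(2,0): flips 1 -> legal
(2,1): flips 2 -> legal
(3,0): flips 1 -> legal
(3,5): flips 1 -> legal
(4,0): no bracket -> illegal
(4,6): no bracket -> illegal
(5,6): flips 2 -> legal
(6,3): flips 1 -> legal
(6,4): flips 2 -> legal
(6,5): flips 2 -> legal
(6,6): flips 4 -> legal
W mobility = 12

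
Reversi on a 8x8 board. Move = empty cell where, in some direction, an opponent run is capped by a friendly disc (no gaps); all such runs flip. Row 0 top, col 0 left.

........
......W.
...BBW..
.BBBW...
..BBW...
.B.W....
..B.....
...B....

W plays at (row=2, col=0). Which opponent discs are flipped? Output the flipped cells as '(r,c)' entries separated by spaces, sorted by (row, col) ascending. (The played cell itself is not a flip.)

Answer: (3,1) (4,2)

Derivation:
Dir NW: edge -> no flip
Dir N: first cell '.' (not opp) -> no flip
Dir NE: first cell '.' (not opp) -> no flip
Dir W: edge -> no flip
Dir E: first cell '.' (not opp) -> no flip
Dir SW: edge -> no flip
Dir S: first cell '.' (not opp) -> no flip
Dir SE: opp run (3,1) (4,2) capped by W -> flip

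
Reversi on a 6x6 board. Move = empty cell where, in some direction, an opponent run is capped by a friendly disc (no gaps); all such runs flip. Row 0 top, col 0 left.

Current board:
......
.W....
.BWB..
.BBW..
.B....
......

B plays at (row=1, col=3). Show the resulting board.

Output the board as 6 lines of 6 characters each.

Answer: ......
.W.B..
.BBB..
.BBW..
.B....
......

Derivation:
Place B at (1,3); scan 8 dirs for brackets.
Dir NW: first cell '.' (not opp) -> no flip
Dir N: first cell '.' (not opp) -> no flip
Dir NE: first cell '.' (not opp) -> no flip
Dir W: first cell '.' (not opp) -> no flip
Dir E: first cell '.' (not opp) -> no flip
Dir SW: opp run (2,2) capped by B -> flip
Dir S: first cell 'B' (not opp) -> no flip
Dir SE: first cell '.' (not opp) -> no flip
All flips: (2,2)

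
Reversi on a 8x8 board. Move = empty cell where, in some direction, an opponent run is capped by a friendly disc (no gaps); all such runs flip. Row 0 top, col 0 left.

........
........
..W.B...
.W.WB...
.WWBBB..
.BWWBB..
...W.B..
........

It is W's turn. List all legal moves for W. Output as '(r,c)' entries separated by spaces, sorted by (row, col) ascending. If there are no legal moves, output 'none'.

Answer: (1,5) (2,5) (3,5) (3,6) (4,6) (5,0) (5,6) (6,0) (6,1) (6,6)

Derivation:
(1,3): no bracket -> illegal
(1,4): no bracket -> illegal
(1,5): flips 1 -> legal
(2,3): no bracket -> illegal
(2,5): flips 2 -> legal
(3,2): no bracket -> illegal
(3,5): flips 2 -> legal
(3,6): flips 2 -> legal
(4,0): no bracket -> illegal
(4,6): flips 3 -> legal
(5,0): flips 1 -> legal
(5,6): flips 2 -> legal
(6,0): flips 1 -> legal
(6,1): flips 1 -> legal
(6,2): no bracket -> illegal
(6,4): no bracket -> illegal
(6,6): flips 2 -> legal
(7,4): no bracket -> illegal
(7,5): no bracket -> illegal
(7,6): no bracket -> illegal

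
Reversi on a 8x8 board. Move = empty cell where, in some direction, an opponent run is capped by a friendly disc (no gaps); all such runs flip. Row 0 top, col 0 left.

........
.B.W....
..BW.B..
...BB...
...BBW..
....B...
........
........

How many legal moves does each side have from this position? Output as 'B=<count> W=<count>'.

-- B to move --
(0,2): no bracket -> illegal
(0,3): flips 2 -> legal
(0,4): flips 1 -> legal
(1,2): flips 1 -> legal
(1,4): no bracket -> illegal
(2,4): flips 1 -> legal
(3,2): no bracket -> illegal
(3,5): no bracket -> illegal
(3,6): flips 1 -> legal
(4,6): flips 1 -> legal
(5,5): no bracket -> illegal
(5,6): flips 1 -> legal
B mobility = 7
-- W to move --
(0,0): no bracket -> illegal
(0,1): no bracket -> illegal
(0,2): no bracket -> illegal
(1,0): no bracket -> illegal
(1,2): no bracket -> illegal
(1,4): no bracket -> illegal
(1,5): no bracket -> illegal
(1,6): no bracket -> illegal
(2,0): no bracket -> illegal
(2,1): flips 1 -> legal
(2,4): no bracket -> illegal
(2,6): no bracket -> illegal
(3,1): flips 1 -> legal
(3,2): no bracket -> illegal
(3,5): no bracket -> illegal
(3,6): no bracket -> illegal
(4,2): flips 2 -> legal
(5,2): no bracket -> illegal
(5,3): flips 2 -> legal
(5,5): no bracket -> illegal
(6,3): flips 1 -> legal
(6,4): no bracket -> illegal
(6,5): no bracket -> illegal
W mobility = 5

Answer: B=7 W=5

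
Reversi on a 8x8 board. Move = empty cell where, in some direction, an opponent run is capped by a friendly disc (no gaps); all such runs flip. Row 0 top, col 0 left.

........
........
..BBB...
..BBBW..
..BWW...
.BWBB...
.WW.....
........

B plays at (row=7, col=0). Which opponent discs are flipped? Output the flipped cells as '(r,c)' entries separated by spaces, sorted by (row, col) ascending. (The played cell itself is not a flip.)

Answer: (4,3) (5,2) (6,1)

Derivation:
Dir NW: edge -> no flip
Dir N: first cell '.' (not opp) -> no flip
Dir NE: opp run (6,1) (5,2) (4,3) capped by B -> flip
Dir W: edge -> no flip
Dir E: first cell '.' (not opp) -> no flip
Dir SW: edge -> no flip
Dir S: edge -> no flip
Dir SE: edge -> no flip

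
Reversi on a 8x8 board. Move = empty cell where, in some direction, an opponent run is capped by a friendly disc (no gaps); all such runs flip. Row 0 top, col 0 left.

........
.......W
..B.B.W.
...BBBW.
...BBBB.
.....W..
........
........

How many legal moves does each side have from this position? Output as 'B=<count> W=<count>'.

-- B to move --
(0,6): no bracket -> illegal
(0,7): no bracket -> illegal
(1,5): no bracket -> illegal
(1,6): flips 2 -> legal
(2,5): no bracket -> illegal
(2,7): flips 1 -> legal
(3,7): flips 1 -> legal
(4,7): no bracket -> illegal
(5,4): no bracket -> illegal
(5,6): no bracket -> illegal
(6,4): flips 1 -> legal
(6,5): flips 1 -> legal
(6,6): flips 1 -> legal
B mobility = 6
-- W to move --
(1,1): flips 3 -> legal
(1,2): no bracket -> illegal
(1,3): no bracket -> illegal
(1,4): no bracket -> illegal
(1,5): no bracket -> illegal
(2,1): no bracket -> illegal
(2,3): no bracket -> illegal
(2,5): flips 2 -> legal
(3,1): no bracket -> illegal
(3,2): flips 3 -> legal
(3,7): flips 1 -> legal
(4,2): no bracket -> illegal
(4,7): no bracket -> illegal
(5,2): no bracket -> illegal
(5,3): flips 2 -> legal
(5,4): flips 1 -> legal
(5,6): flips 1 -> legal
(5,7): no bracket -> illegal
W mobility = 7

Answer: B=6 W=7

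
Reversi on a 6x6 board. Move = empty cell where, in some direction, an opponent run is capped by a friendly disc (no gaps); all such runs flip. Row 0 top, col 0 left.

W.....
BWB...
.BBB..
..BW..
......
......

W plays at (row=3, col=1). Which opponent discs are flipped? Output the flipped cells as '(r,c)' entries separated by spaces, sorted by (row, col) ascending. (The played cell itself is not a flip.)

Dir NW: first cell '.' (not opp) -> no flip
Dir N: opp run (2,1) capped by W -> flip
Dir NE: opp run (2,2), next='.' -> no flip
Dir W: first cell '.' (not opp) -> no flip
Dir E: opp run (3,2) capped by W -> flip
Dir SW: first cell '.' (not opp) -> no flip
Dir S: first cell '.' (not opp) -> no flip
Dir SE: first cell '.' (not opp) -> no flip

Answer: (2,1) (3,2)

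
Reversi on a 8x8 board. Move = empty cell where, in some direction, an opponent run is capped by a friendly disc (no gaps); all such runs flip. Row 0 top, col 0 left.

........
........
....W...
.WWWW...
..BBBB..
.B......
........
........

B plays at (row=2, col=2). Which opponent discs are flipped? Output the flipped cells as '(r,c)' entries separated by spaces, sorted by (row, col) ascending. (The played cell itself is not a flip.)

Answer: (3,2) (3,3)

Derivation:
Dir NW: first cell '.' (not opp) -> no flip
Dir N: first cell '.' (not opp) -> no flip
Dir NE: first cell '.' (not opp) -> no flip
Dir W: first cell '.' (not opp) -> no flip
Dir E: first cell '.' (not opp) -> no flip
Dir SW: opp run (3,1), next='.' -> no flip
Dir S: opp run (3,2) capped by B -> flip
Dir SE: opp run (3,3) capped by B -> flip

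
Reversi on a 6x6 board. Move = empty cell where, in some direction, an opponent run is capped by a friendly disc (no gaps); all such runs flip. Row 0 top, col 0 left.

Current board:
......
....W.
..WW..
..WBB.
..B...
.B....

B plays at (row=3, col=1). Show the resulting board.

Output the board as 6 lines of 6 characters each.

Place B at (3,1); scan 8 dirs for brackets.
Dir NW: first cell '.' (not opp) -> no flip
Dir N: first cell '.' (not opp) -> no flip
Dir NE: opp run (2,2), next='.' -> no flip
Dir W: first cell '.' (not opp) -> no flip
Dir E: opp run (3,2) capped by B -> flip
Dir SW: first cell '.' (not opp) -> no flip
Dir S: first cell '.' (not opp) -> no flip
Dir SE: first cell 'B' (not opp) -> no flip
All flips: (3,2)

Answer: ......
....W.
..WW..
.BBBB.
..B...
.B....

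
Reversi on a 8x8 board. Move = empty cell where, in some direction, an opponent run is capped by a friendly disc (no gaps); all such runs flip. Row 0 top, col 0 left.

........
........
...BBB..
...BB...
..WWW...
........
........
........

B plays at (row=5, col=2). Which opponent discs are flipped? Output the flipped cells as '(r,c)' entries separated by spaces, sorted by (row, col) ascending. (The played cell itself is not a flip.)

Answer: (4,3)

Derivation:
Dir NW: first cell '.' (not opp) -> no flip
Dir N: opp run (4,2), next='.' -> no flip
Dir NE: opp run (4,3) capped by B -> flip
Dir W: first cell '.' (not opp) -> no flip
Dir E: first cell '.' (not opp) -> no flip
Dir SW: first cell '.' (not opp) -> no flip
Dir S: first cell '.' (not opp) -> no flip
Dir SE: first cell '.' (not opp) -> no flip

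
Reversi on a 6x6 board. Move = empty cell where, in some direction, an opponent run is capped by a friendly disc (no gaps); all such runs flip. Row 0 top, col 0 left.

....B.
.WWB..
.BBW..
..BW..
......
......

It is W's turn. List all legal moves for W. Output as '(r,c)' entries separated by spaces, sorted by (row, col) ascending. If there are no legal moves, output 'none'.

(0,2): no bracket -> illegal
(0,3): flips 1 -> legal
(0,5): no bracket -> illegal
(1,0): no bracket -> illegal
(1,4): flips 1 -> legal
(1,5): no bracket -> illegal
(2,0): flips 2 -> legal
(2,4): no bracket -> illegal
(3,0): flips 1 -> legal
(3,1): flips 2 -> legal
(4,1): flips 1 -> legal
(4,2): flips 2 -> legal
(4,3): no bracket -> illegal

Answer: (0,3) (1,4) (2,0) (3,0) (3,1) (4,1) (4,2)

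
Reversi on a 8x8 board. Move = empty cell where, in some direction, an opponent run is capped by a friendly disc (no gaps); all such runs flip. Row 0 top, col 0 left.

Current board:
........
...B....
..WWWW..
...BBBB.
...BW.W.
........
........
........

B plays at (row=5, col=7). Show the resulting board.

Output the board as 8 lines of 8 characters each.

Answer: ........
...B....
..WWWW..
...BBBB.
...BW.B.
.......B
........
........

Derivation:
Place B at (5,7); scan 8 dirs for brackets.
Dir NW: opp run (4,6) capped by B -> flip
Dir N: first cell '.' (not opp) -> no flip
Dir NE: edge -> no flip
Dir W: first cell '.' (not opp) -> no flip
Dir E: edge -> no flip
Dir SW: first cell '.' (not opp) -> no flip
Dir S: first cell '.' (not opp) -> no flip
Dir SE: edge -> no flip
All flips: (4,6)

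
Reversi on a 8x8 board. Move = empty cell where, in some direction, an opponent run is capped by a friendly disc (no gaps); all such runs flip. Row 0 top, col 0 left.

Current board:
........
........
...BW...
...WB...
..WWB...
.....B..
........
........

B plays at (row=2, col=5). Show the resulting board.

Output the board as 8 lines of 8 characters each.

Place B at (2,5); scan 8 dirs for brackets.
Dir NW: first cell '.' (not opp) -> no flip
Dir N: first cell '.' (not opp) -> no flip
Dir NE: first cell '.' (not opp) -> no flip
Dir W: opp run (2,4) capped by B -> flip
Dir E: first cell '.' (not opp) -> no flip
Dir SW: first cell 'B' (not opp) -> no flip
Dir S: first cell '.' (not opp) -> no flip
Dir SE: first cell '.' (not opp) -> no flip
All flips: (2,4)

Answer: ........
........
...BBB..
...WB...
..WWB...
.....B..
........
........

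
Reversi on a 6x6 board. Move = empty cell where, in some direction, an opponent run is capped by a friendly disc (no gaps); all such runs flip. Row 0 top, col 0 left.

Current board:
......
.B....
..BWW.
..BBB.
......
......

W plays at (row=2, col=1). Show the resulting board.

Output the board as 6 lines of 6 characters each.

Answer: ......
.B....
.WWWW.
..BBB.
......
......

Derivation:
Place W at (2,1); scan 8 dirs for brackets.
Dir NW: first cell '.' (not opp) -> no flip
Dir N: opp run (1,1), next='.' -> no flip
Dir NE: first cell '.' (not opp) -> no flip
Dir W: first cell '.' (not opp) -> no flip
Dir E: opp run (2,2) capped by W -> flip
Dir SW: first cell '.' (not opp) -> no flip
Dir S: first cell '.' (not opp) -> no flip
Dir SE: opp run (3,2), next='.' -> no flip
All flips: (2,2)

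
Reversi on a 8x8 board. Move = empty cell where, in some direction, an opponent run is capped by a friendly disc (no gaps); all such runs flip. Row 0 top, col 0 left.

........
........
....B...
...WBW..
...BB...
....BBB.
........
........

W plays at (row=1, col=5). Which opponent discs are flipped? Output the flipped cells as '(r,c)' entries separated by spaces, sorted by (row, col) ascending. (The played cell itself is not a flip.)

Answer: (2,4)

Derivation:
Dir NW: first cell '.' (not opp) -> no flip
Dir N: first cell '.' (not opp) -> no flip
Dir NE: first cell '.' (not opp) -> no flip
Dir W: first cell '.' (not opp) -> no flip
Dir E: first cell '.' (not opp) -> no flip
Dir SW: opp run (2,4) capped by W -> flip
Dir S: first cell '.' (not opp) -> no flip
Dir SE: first cell '.' (not opp) -> no flip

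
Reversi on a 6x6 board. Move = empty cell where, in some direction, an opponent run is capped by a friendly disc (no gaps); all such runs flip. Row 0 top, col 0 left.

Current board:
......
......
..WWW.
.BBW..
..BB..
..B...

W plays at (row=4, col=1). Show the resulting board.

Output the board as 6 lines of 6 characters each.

Answer: ......
......
..WWW.
.BWW..
.WBB..
..B...

Derivation:
Place W at (4,1); scan 8 dirs for brackets.
Dir NW: first cell '.' (not opp) -> no flip
Dir N: opp run (3,1), next='.' -> no flip
Dir NE: opp run (3,2) capped by W -> flip
Dir W: first cell '.' (not opp) -> no flip
Dir E: opp run (4,2) (4,3), next='.' -> no flip
Dir SW: first cell '.' (not opp) -> no flip
Dir S: first cell '.' (not opp) -> no flip
Dir SE: opp run (5,2), next=edge -> no flip
All flips: (3,2)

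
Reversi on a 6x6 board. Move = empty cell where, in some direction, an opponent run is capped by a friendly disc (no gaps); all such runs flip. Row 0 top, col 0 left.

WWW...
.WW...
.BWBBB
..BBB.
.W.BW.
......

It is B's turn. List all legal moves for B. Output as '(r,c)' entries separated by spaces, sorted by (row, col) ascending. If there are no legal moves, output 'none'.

Answer: (0,3) (4,5) (5,0) (5,4) (5,5)

Derivation:
(0,3): flips 1 -> legal
(1,0): no bracket -> illegal
(1,3): no bracket -> illegal
(2,0): no bracket -> illegal
(3,0): no bracket -> illegal
(3,1): no bracket -> illegal
(3,5): no bracket -> illegal
(4,0): no bracket -> illegal
(4,2): no bracket -> illegal
(4,5): flips 1 -> legal
(5,0): flips 1 -> legal
(5,1): no bracket -> illegal
(5,2): no bracket -> illegal
(5,3): no bracket -> illegal
(5,4): flips 1 -> legal
(5,5): flips 1 -> legal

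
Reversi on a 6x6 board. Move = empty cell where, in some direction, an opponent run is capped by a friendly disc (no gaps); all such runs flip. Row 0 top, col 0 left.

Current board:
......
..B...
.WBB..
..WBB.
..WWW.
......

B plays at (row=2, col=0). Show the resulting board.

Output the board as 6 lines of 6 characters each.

Answer: ......
..B...
BBBB..
..WBB.
..WWW.
......

Derivation:
Place B at (2,0); scan 8 dirs for brackets.
Dir NW: edge -> no flip
Dir N: first cell '.' (not opp) -> no flip
Dir NE: first cell '.' (not opp) -> no flip
Dir W: edge -> no flip
Dir E: opp run (2,1) capped by B -> flip
Dir SW: edge -> no flip
Dir S: first cell '.' (not opp) -> no flip
Dir SE: first cell '.' (not opp) -> no flip
All flips: (2,1)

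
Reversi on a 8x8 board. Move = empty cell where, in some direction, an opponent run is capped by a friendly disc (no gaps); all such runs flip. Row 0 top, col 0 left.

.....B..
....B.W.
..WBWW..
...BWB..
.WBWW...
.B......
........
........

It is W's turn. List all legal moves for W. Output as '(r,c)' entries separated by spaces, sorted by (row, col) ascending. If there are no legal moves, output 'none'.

(0,3): flips 1 -> legal
(0,4): flips 1 -> legal
(0,6): no bracket -> illegal
(1,2): flips 1 -> legal
(1,3): flips 2 -> legal
(1,5): no bracket -> illegal
(2,6): flips 1 -> legal
(3,1): no bracket -> illegal
(3,2): flips 1 -> legal
(3,6): flips 1 -> legal
(4,0): no bracket -> illegal
(4,5): flips 1 -> legal
(4,6): flips 1 -> legal
(5,0): no bracket -> illegal
(5,2): no bracket -> illegal
(5,3): no bracket -> illegal
(6,0): flips 3 -> legal
(6,1): flips 1 -> legal
(6,2): no bracket -> illegal

Answer: (0,3) (0,4) (1,2) (1,3) (2,6) (3,2) (3,6) (4,5) (4,6) (6,0) (6,1)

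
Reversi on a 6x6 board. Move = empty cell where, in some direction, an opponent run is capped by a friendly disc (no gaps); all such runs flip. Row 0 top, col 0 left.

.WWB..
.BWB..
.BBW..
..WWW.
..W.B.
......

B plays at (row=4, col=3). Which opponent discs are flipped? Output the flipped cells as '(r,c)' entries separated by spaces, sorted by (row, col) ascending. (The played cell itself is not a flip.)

Answer: (2,3) (3,2) (3,3)

Derivation:
Dir NW: opp run (3,2) capped by B -> flip
Dir N: opp run (3,3) (2,3) capped by B -> flip
Dir NE: opp run (3,4), next='.' -> no flip
Dir W: opp run (4,2), next='.' -> no flip
Dir E: first cell 'B' (not opp) -> no flip
Dir SW: first cell '.' (not opp) -> no flip
Dir S: first cell '.' (not opp) -> no flip
Dir SE: first cell '.' (not opp) -> no flip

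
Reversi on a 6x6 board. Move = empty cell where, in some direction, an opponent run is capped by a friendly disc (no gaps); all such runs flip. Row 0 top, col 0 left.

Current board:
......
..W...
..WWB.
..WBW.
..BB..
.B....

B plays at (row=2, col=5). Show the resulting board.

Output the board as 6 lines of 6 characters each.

Place B at (2,5); scan 8 dirs for brackets.
Dir NW: first cell '.' (not opp) -> no flip
Dir N: first cell '.' (not opp) -> no flip
Dir NE: edge -> no flip
Dir W: first cell 'B' (not opp) -> no flip
Dir E: edge -> no flip
Dir SW: opp run (3,4) capped by B -> flip
Dir S: first cell '.' (not opp) -> no flip
Dir SE: edge -> no flip
All flips: (3,4)

Answer: ......
..W...
..WWBB
..WBB.
..BB..
.B....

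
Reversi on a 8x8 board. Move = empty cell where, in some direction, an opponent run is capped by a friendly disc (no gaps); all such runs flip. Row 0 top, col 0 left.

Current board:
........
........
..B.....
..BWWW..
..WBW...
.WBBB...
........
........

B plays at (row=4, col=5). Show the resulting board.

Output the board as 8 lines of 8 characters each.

Answer: ........
........
..B.....
..BWWW..
..WBBB..
.WBBB...
........
........

Derivation:
Place B at (4,5); scan 8 dirs for brackets.
Dir NW: opp run (3,4), next='.' -> no flip
Dir N: opp run (3,5), next='.' -> no flip
Dir NE: first cell '.' (not opp) -> no flip
Dir W: opp run (4,4) capped by B -> flip
Dir E: first cell '.' (not opp) -> no flip
Dir SW: first cell 'B' (not opp) -> no flip
Dir S: first cell '.' (not opp) -> no flip
Dir SE: first cell '.' (not opp) -> no flip
All flips: (4,4)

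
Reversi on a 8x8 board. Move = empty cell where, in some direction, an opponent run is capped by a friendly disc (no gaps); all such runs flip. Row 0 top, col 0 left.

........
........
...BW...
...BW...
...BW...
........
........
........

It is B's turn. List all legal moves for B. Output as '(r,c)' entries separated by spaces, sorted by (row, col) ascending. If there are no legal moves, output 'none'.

Answer: (1,5) (2,5) (3,5) (4,5) (5,5)

Derivation:
(1,3): no bracket -> illegal
(1,4): no bracket -> illegal
(1,5): flips 1 -> legal
(2,5): flips 2 -> legal
(3,5): flips 1 -> legal
(4,5): flips 2 -> legal
(5,3): no bracket -> illegal
(5,4): no bracket -> illegal
(5,5): flips 1 -> legal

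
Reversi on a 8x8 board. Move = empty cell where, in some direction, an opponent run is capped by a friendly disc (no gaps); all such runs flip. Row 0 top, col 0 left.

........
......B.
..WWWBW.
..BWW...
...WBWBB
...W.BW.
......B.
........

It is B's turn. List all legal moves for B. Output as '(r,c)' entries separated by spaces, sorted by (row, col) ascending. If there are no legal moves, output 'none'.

Answer: (1,1) (1,2) (1,4) (2,1) (2,7) (3,5) (3,6) (4,2) (5,2) (5,4) (5,7) (6,2) (6,5)

Derivation:
(1,1): flips 2 -> legal
(1,2): flips 1 -> legal
(1,3): no bracket -> illegal
(1,4): flips 3 -> legal
(1,5): no bracket -> illegal
(1,7): no bracket -> illegal
(2,1): flips 3 -> legal
(2,7): flips 1 -> legal
(3,1): no bracket -> illegal
(3,5): flips 3 -> legal
(3,6): flips 1 -> legal
(3,7): no bracket -> illegal
(4,2): flips 1 -> legal
(5,2): flips 2 -> legal
(5,4): flips 1 -> legal
(5,7): flips 1 -> legal
(6,2): flips 1 -> legal
(6,3): no bracket -> illegal
(6,4): no bracket -> illegal
(6,5): flips 1 -> legal
(6,7): no bracket -> illegal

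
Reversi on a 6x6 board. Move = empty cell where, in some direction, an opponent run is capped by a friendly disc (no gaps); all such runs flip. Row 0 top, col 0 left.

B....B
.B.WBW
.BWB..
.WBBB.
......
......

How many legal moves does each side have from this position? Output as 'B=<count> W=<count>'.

-- B to move --
(0,2): no bracket -> illegal
(0,3): flips 1 -> legal
(0,4): no bracket -> illegal
(1,2): flips 2 -> legal
(2,0): no bracket -> illegal
(2,4): no bracket -> illegal
(2,5): flips 1 -> legal
(3,0): flips 1 -> legal
(4,0): no bracket -> illegal
(4,1): flips 1 -> legal
(4,2): no bracket -> illegal
B mobility = 5
-- W to move --
(0,1): flips 2 -> legal
(0,2): no bracket -> illegal
(0,3): no bracket -> illegal
(0,4): no bracket -> illegal
(1,0): no bracket -> illegal
(1,2): no bracket -> illegal
(2,0): flips 1 -> legal
(2,4): flips 1 -> legal
(2,5): no bracket -> illegal
(3,0): no bracket -> illegal
(3,5): flips 3 -> legal
(4,1): no bracket -> illegal
(4,2): flips 1 -> legal
(4,3): flips 2 -> legal
(4,4): flips 1 -> legal
(4,5): no bracket -> illegal
W mobility = 7

Answer: B=5 W=7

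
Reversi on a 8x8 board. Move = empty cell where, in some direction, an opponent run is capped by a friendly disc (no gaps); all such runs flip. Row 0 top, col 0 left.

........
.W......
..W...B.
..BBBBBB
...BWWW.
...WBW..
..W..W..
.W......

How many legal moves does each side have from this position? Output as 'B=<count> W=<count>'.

-- B to move --
(0,0): flips 2 -> legal
(0,1): no bracket -> illegal
(0,2): no bracket -> illegal
(1,0): no bracket -> illegal
(1,2): flips 1 -> legal
(1,3): no bracket -> illegal
(2,0): no bracket -> illegal
(2,1): no bracket -> illegal
(2,3): no bracket -> illegal
(3,1): no bracket -> illegal
(4,2): no bracket -> illegal
(4,7): flips 3 -> legal
(5,1): no bracket -> illegal
(5,2): flips 1 -> legal
(5,6): flips 3 -> legal
(5,7): flips 1 -> legal
(6,0): no bracket -> illegal
(6,1): no bracket -> illegal
(6,3): flips 1 -> legal
(6,4): flips 2 -> legal
(6,6): flips 2 -> legal
(7,0): no bracket -> illegal
(7,2): no bracket -> illegal
(7,3): no bracket -> illegal
(7,4): no bracket -> illegal
(7,5): flips 3 -> legal
(7,6): flips 1 -> legal
B mobility = 11
-- W to move --
(1,5): no bracket -> illegal
(1,6): flips 2 -> legal
(1,7): flips 2 -> legal
(2,1): flips 3 -> legal
(2,3): flips 3 -> legal
(2,4): flips 2 -> legal
(2,5): flips 1 -> legal
(2,7): flips 1 -> legal
(3,1): no bracket -> illegal
(4,1): no bracket -> illegal
(4,2): flips 2 -> legal
(4,7): no bracket -> illegal
(5,2): no bracket -> illegal
(6,3): flips 1 -> legal
(6,4): flips 1 -> legal
W mobility = 10

Answer: B=11 W=10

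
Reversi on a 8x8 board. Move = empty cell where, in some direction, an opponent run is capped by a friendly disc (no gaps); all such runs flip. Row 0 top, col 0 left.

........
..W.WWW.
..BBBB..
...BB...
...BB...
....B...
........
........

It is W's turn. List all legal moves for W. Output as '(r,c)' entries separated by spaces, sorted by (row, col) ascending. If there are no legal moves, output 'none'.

(1,1): no bracket -> illegal
(1,3): no bracket -> illegal
(2,1): no bracket -> illegal
(2,6): no bracket -> illegal
(3,1): no bracket -> illegal
(3,2): flips 2 -> legal
(3,5): flips 1 -> legal
(3,6): flips 1 -> legal
(4,2): flips 2 -> legal
(4,5): flips 2 -> legal
(5,2): flips 3 -> legal
(5,3): no bracket -> illegal
(5,5): no bracket -> illegal
(6,3): no bracket -> illegal
(6,4): flips 4 -> legal
(6,5): no bracket -> illegal

Answer: (3,2) (3,5) (3,6) (4,2) (4,5) (5,2) (6,4)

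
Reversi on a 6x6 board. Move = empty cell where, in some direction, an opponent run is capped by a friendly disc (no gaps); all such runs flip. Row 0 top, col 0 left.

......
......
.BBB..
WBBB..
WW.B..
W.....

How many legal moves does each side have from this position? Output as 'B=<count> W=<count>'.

-- B to move --
(2,0): no bracket -> illegal
(4,2): no bracket -> illegal
(5,1): flips 1 -> legal
(5,2): no bracket -> illegal
B mobility = 1
-- W to move --
(1,0): no bracket -> illegal
(1,1): flips 2 -> legal
(1,2): flips 1 -> legal
(1,3): flips 2 -> legal
(1,4): flips 2 -> legal
(2,0): no bracket -> illegal
(2,4): no bracket -> illegal
(3,4): flips 3 -> legal
(4,2): no bracket -> illegal
(4,4): no bracket -> illegal
(5,2): no bracket -> illegal
(5,3): no bracket -> illegal
(5,4): no bracket -> illegal
W mobility = 5

Answer: B=1 W=5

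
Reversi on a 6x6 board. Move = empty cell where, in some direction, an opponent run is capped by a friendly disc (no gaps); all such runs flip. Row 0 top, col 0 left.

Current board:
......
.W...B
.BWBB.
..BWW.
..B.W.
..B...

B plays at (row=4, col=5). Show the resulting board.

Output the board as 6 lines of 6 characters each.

Place B at (4,5); scan 8 dirs for brackets.
Dir NW: opp run (3,4) capped by B -> flip
Dir N: first cell '.' (not opp) -> no flip
Dir NE: edge -> no flip
Dir W: opp run (4,4), next='.' -> no flip
Dir E: edge -> no flip
Dir SW: first cell '.' (not opp) -> no flip
Dir S: first cell '.' (not opp) -> no flip
Dir SE: edge -> no flip
All flips: (3,4)

Answer: ......
.W...B
.BWBB.
..BWB.
..B.WB
..B...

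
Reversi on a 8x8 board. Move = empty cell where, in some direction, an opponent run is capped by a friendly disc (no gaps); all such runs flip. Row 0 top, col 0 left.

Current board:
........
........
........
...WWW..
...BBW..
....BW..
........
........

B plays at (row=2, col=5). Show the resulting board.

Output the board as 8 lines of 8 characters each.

Answer: ........
........
.....B..
...WBW..
...BBW..
....BW..
........
........

Derivation:
Place B at (2,5); scan 8 dirs for brackets.
Dir NW: first cell '.' (not opp) -> no flip
Dir N: first cell '.' (not opp) -> no flip
Dir NE: first cell '.' (not opp) -> no flip
Dir W: first cell '.' (not opp) -> no flip
Dir E: first cell '.' (not opp) -> no flip
Dir SW: opp run (3,4) capped by B -> flip
Dir S: opp run (3,5) (4,5) (5,5), next='.' -> no flip
Dir SE: first cell '.' (not opp) -> no flip
All flips: (3,4)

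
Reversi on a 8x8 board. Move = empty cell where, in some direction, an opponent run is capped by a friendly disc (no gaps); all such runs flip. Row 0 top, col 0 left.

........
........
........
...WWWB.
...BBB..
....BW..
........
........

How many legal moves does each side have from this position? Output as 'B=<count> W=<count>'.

-- B to move --
(2,2): flips 1 -> legal
(2,3): flips 2 -> legal
(2,4): flips 1 -> legal
(2,5): flips 2 -> legal
(2,6): flips 1 -> legal
(3,2): flips 3 -> legal
(4,2): no bracket -> illegal
(4,6): no bracket -> illegal
(5,6): flips 1 -> legal
(6,4): no bracket -> illegal
(6,5): flips 1 -> legal
(6,6): flips 1 -> legal
B mobility = 9
-- W to move --
(2,5): no bracket -> illegal
(2,6): no bracket -> illegal
(2,7): no bracket -> illegal
(3,2): no bracket -> illegal
(3,7): flips 1 -> legal
(4,2): no bracket -> illegal
(4,6): no bracket -> illegal
(4,7): no bracket -> illegal
(5,2): flips 1 -> legal
(5,3): flips 3 -> legal
(5,6): flips 1 -> legal
(6,3): no bracket -> illegal
(6,4): flips 2 -> legal
(6,5): no bracket -> illegal
W mobility = 5

Answer: B=9 W=5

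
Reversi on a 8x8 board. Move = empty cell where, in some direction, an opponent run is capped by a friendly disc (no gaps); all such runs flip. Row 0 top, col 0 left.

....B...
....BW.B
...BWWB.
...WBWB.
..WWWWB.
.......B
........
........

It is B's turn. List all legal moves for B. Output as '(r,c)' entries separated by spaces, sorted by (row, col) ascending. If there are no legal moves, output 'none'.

Answer: (1,3) (1,6) (3,2) (4,1) (5,2) (5,3) (5,4) (5,6)

Derivation:
(0,5): no bracket -> illegal
(0,6): no bracket -> illegal
(1,3): flips 2 -> legal
(1,6): flips 2 -> legal
(2,2): no bracket -> illegal
(3,1): no bracket -> illegal
(3,2): flips 1 -> legal
(4,1): flips 4 -> legal
(5,1): no bracket -> illegal
(5,2): flips 1 -> legal
(5,3): flips 4 -> legal
(5,4): flips 2 -> legal
(5,5): no bracket -> illegal
(5,6): flips 1 -> legal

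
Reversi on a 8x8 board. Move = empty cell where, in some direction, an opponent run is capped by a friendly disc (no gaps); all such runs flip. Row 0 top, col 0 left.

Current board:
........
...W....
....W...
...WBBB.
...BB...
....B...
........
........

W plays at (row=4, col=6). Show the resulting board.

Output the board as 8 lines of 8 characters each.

Place W at (4,6); scan 8 dirs for brackets.
Dir NW: opp run (3,5) capped by W -> flip
Dir N: opp run (3,6), next='.' -> no flip
Dir NE: first cell '.' (not opp) -> no flip
Dir W: first cell '.' (not opp) -> no flip
Dir E: first cell '.' (not opp) -> no flip
Dir SW: first cell '.' (not opp) -> no flip
Dir S: first cell '.' (not opp) -> no flip
Dir SE: first cell '.' (not opp) -> no flip
All flips: (3,5)

Answer: ........
...W....
....W...
...WBWB.
...BB.W.
....B...
........
........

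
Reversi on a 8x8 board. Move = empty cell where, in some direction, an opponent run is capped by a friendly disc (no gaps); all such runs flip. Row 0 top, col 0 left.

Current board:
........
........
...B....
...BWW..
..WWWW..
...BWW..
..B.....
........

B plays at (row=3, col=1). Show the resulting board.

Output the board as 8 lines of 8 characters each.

Place B at (3,1); scan 8 dirs for brackets.
Dir NW: first cell '.' (not opp) -> no flip
Dir N: first cell '.' (not opp) -> no flip
Dir NE: first cell '.' (not opp) -> no flip
Dir W: first cell '.' (not opp) -> no flip
Dir E: first cell '.' (not opp) -> no flip
Dir SW: first cell '.' (not opp) -> no flip
Dir S: first cell '.' (not opp) -> no flip
Dir SE: opp run (4,2) capped by B -> flip
All flips: (4,2)

Answer: ........
........
...B....
.B.BWW..
..BWWW..
...BWW..
..B.....
........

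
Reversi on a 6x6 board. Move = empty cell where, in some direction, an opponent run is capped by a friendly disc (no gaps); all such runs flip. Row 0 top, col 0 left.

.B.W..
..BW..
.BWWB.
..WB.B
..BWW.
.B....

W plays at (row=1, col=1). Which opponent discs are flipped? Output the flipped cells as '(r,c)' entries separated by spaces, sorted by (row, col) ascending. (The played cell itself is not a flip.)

Dir NW: first cell '.' (not opp) -> no flip
Dir N: opp run (0,1), next=edge -> no flip
Dir NE: first cell '.' (not opp) -> no flip
Dir W: first cell '.' (not opp) -> no flip
Dir E: opp run (1,2) capped by W -> flip
Dir SW: first cell '.' (not opp) -> no flip
Dir S: opp run (2,1), next='.' -> no flip
Dir SE: first cell 'W' (not opp) -> no flip

Answer: (1,2)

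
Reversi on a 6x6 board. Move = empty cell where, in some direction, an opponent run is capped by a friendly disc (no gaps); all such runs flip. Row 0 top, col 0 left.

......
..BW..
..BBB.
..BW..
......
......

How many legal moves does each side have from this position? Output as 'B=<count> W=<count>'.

-- B to move --
(0,2): flips 1 -> legal
(0,3): flips 1 -> legal
(0,4): flips 1 -> legal
(1,4): flips 1 -> legal
(3,4): flips 1 -> legal
(4,2): flips 1 -> legal
(4,3): flips 1 -> legal
(4,4): flips 1 -> legal
B mobility = 8
-- W to move --
(0,1): no bracket -> illegal
(0,2): no bracket -> illegal
(0,3): no bracket -> illegal
(1,1): flips 2 -> legal
(1,4): no bracket -> illegal
(1,5): flips 1 -> legal
(2,1): no bracket -> illegal
(2,5): no bracket -> illegal
(3,1): flips 2 -> legal
(3,4): no bracket -> illegal
(3,5): flips 1 -> legal
(4,1): no bracket -> illegal
(4,2): no bracket -> illegal
(4,3): no bracket -> illegal
W mobility = 4

Answer: B=8 W=4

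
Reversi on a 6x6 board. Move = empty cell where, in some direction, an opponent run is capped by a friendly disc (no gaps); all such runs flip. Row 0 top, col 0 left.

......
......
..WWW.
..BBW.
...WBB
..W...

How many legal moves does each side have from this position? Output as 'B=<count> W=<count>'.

-- B to move --
(1,1): flips 1 -> legal
(1,2): flips 3 -> legal
(1,3): flips 1 -> legal
(1,4): flips 3 -> legal
(1,5): flips 1 -> legal
(2,1): no bracket -> illegal
(2,5): no bracket -> illegal
(3,1): no bracket -> illegal
(3,5): flips 1 -> legal
(4,1): no bracket -> illegal
(4,2): flips 1 -> legal
(5,1): no bracket -> illegal
(5,3): flips 1 -> legal
(5,4): flips 1 -> legal
B mobility = 9
-- W to move --
(2,1): flips 1 -> legal
(3,1): flips 2 -> legal
(3,5): no bracket -> illegal
(4,1): flips 1 -> legal
(4,2): flips 2 -> legal
(5,3): no bracket -> illegal
(5,4): flips 1 -> legal
(5,5): flips 2 -> legal
W mobility = 6

Answer: B=9 W=6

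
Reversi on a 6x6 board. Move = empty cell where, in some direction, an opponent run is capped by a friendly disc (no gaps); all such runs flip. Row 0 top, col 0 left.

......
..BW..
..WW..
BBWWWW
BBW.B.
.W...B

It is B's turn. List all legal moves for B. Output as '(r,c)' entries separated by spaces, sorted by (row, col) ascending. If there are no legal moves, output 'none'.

Answer: (0,4) (1,1) (1,4) (2,4) (4,3) (4,5) (5,2) (5,3)

Derivation:
(0,2): no bracket -> illegal
(0,3): no bracket -> illegal
(0,4): flips 2 -> legal
(1,1): flips 2 -> legal
(1,4): flips 3 -> legal
(2,1): no bracket -> illegal
(2,4): flips 1 -> legal
(2,5): no bracket -> illegal
(4,3): flips 1 -> legal
(4,5): flips 2 -> legal
(5,0): no bracket -> illegal
(5,2): flips 3 -> legal
(5,3): flips 1 -> legal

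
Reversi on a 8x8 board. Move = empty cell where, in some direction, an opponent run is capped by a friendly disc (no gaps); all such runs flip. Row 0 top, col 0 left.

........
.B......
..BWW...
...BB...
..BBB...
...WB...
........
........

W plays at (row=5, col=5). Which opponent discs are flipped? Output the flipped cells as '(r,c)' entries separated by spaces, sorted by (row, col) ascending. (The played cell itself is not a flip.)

Answer: (5,4)

Derivation:
Dir NW: opp run (4,4) (3,3) (2,2) (1,1), next='.' -> no flip
Dir N: first cell '.' (not opp) -> no flip
Dir NE: first cell '.' (not opp) -> no flip
Dir W: opp run (5,4) capped by W -> flip
Dir E: first cell '.' (not opp) -> no flip
Dir SW: first cell '.' (not opp) -> no flip
Dir S: first cell '.' (not opp) -> no flip
Dir SE: first cell '.' (not opp) -> no flip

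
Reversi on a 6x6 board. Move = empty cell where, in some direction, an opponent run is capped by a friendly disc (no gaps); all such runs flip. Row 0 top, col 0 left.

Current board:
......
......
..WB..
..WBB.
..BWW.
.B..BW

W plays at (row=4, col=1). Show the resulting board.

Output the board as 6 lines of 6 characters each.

Answer: ......
......
..WB..
..WBB.
.WWWW.
.B..BW

Derivation:
Place W at (4,1); scan 8 dirs for brackets.
Dir NW: first cell '.' (not opp) -> no flip
Dir N: first cell '.' (not opp) -> no flip
Dir NE: first cell 'W' (not opp) -> no flip
Dir W: first cell '.' (not opp) -> no flip
Dir E: opp run (4,2) capped by W -> flip
Dir SW: first cell '.' (not opp) -> no flip
Dir S: opp run (5,1), next=edge -> no flip
Dir SE: first cell '.' (not opp) -> no flip
All flips: (4,2)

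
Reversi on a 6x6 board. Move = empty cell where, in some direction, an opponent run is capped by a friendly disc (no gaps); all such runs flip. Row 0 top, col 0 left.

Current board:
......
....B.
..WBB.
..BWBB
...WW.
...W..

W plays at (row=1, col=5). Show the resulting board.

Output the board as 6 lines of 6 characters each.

Place W at (1,5); scan 8 dirs for brackets.
Dir NW: first cell '.' (not opp) -> no flip
Dir N: first cell '.' (not opp) -> no flip
Dir NE: edge -> no flip
Dir W: opp run (1,4), next='.' -> no flip
Dir E: edge -> no flip
Dir SW: opp run (2,4) capped by W -> flip
Dir S: first cell '.' (not opp) -> no flip
Dir SE: edge -> no flip
All flips: (2,4)

Answer: ......
....BW
..WBW.
..BWBB
...WW.
...W..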